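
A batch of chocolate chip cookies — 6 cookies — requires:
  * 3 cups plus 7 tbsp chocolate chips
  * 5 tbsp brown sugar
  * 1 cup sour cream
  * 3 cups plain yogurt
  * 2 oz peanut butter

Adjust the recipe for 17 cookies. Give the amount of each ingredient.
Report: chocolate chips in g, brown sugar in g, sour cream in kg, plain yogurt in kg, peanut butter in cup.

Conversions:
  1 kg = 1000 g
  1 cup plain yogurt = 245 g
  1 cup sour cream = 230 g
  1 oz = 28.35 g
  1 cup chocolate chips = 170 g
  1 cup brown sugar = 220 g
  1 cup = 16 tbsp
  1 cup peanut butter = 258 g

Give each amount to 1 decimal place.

Scaling factor: 17/6.
chocolate chips: (3 cup + 7 tbsp = 3.4375 cup) × 17/6 × 170 g/cup ≈ 1655.7 g
brown sugar: 5 tbsp × 17/6 ÷ 16 tbsp/cup × 220 g/cup ≈ 194.8 g
sour cream: 1 cup × 17/6 × 230 g/cup ÷ 1000 g/kg ≈ 0.7 kg
plain yogurt: 3 cup × 17/6 × 245 g/cup ÷ 1000 g/kg ≈ 2.1 kg
peanut butter: 2 oz × 17/6 × 28.35 g/oz ÷ 258 g/cup ≈ 0.6 cup

chocolate chips: 1655.7 g; brown sugar: 194.8 g; sour cream: 0.7 kg; plain yogurt: 2.1 kg; peanut butter: 0.6 cup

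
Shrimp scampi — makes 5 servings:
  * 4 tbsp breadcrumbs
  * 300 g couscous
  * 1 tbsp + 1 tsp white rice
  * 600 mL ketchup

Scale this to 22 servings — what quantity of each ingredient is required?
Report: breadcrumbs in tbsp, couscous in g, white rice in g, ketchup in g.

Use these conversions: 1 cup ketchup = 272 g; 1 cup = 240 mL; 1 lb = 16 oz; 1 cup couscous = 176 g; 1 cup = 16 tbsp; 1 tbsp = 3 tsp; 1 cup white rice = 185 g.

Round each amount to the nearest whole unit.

breadcrumbs: 18 tbsp; couscous: 1320 g; white rice: 68 g; ketchup: 2992 g

Scaling factor: 22/5 = 4.4.
breadcrumbs: 4 tbsp × 22/5 ≈ 18 tbsp
couscous: 300 g × 22/5 = 1320 g
white rice: (1 tbsp + 1 tsp = 4/3 tbsp) × 22/5 ÷ 16 tbsp/cup × 185 g/cup ≈ 68 g
ketchup: 600 mL × 22/5 ÷ 240 mL/cup × 272 g/cup = 2992 g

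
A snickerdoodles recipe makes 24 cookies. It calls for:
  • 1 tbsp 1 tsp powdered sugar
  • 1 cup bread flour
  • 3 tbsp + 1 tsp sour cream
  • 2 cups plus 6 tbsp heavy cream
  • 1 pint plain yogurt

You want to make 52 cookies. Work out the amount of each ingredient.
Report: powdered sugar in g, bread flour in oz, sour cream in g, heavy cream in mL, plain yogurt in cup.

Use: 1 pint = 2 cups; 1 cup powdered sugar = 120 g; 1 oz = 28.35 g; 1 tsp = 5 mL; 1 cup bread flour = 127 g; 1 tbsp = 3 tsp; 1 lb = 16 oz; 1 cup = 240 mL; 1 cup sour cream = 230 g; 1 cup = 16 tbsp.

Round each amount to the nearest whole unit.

powdered sugar: 22 g; bread flour: 10 oz; sour cream: 104 g; heavy cream: 1235 mL; plain yogurt: 4 cup

Scaling factor: 52/24 = 13/6.
powdered sugar: (1 tbsp + 1 tsp = 4/3 tbsp) × 13/6 ÷ 16 tbsp/cup × 120 g/cup ≈ 22 g
bread flour: 1 cup × 13/6 × 127 g/cup ÷ 28.35 g/oz ≈ 10 oz
sour cream: (3 tbsp + 1 tsp = 10/3 tbsp) × 13/6 ÷ 16 tbsp/cup × 230 g/cup ≈ 104 g
heavy cream: (2 cup + 6 tbsp = 2.375 cup) × 13/6 × 240 mL/cup = 1235 mL
plain yogurt: 1 pint × 13/6 × 2 cup/pint ≈ 4 cup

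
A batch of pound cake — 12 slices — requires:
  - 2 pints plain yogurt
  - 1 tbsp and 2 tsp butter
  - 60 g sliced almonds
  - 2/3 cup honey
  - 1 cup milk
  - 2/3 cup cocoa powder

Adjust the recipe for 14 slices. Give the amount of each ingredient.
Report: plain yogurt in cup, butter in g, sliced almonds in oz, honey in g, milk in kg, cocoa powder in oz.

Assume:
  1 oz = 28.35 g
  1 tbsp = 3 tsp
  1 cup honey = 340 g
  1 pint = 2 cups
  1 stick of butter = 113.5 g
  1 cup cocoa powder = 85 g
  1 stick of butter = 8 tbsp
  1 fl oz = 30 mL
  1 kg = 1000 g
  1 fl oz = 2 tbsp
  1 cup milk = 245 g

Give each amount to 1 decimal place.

Scaling factor: 14/12 = 7/6.
plain yogurt: 2 pint × 7/6 × 2 cup/pint ≈ 4.7 cup
butter: (1 tbsp + 2 tsp = 5/3 tbsp) × 7/6 ÷ 8 tbsp/stick × 113.5 g/stick ≈ 27.6 g
sliced almonds: 60 g × 7/6 ÷ 28.35 g/oz ≈ 2.5 oz
honey: 2/3 cup × 7/6 × 340 g/cup ≈ 264.4 g
milk: 1 cup × 7/6 × 245 g/cup ÷ 1000 g/kg ≈ 0.3 kg
cocoa powder: 2/3 cup × 7/6 × 85 g/cup ÷ 28.35 g/oz ≈ 2.3 oz

plain yogurt: 4.7 cup; butter: 27.6 g; sliced almonds: 2.5 oz; honey: 264.4 g; milk: 0.3 kg; cocoa powder: 2.3 oz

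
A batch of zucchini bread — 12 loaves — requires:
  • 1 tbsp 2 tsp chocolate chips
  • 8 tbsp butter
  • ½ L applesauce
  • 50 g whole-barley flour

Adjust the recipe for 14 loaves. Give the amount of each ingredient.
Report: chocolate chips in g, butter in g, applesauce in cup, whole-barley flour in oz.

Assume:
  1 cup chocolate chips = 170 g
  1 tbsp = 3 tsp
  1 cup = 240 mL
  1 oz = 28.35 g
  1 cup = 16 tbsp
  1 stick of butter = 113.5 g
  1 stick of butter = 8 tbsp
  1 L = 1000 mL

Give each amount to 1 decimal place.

chocolate chips: 20.7 g; butter: 132.4 g; applesauce: 2.4 cup; whole-barley flour: 2.1 oz

Scaling factor: 14/12 = 7/6.
chocolate chips: (1 tbsp + 2 tsp = 5/3 tbsp) × 7/6 ÷ 16 tbsp/cup × 170 g/cup ≈ 20.7 g
butter: 8 tbsp × 7/6 ÷ 8 tbsp/stick × 113.5 g/stick ≈ 132.4 g
applesauce: 0.5 L × 7/6 × 1000 mL/L ÷ 240 mL/cup ≈ 2.4 cup
whole-barley flour: 50 g × 7/6 ÷ 28.35 g/oz ≈ 2.1 oz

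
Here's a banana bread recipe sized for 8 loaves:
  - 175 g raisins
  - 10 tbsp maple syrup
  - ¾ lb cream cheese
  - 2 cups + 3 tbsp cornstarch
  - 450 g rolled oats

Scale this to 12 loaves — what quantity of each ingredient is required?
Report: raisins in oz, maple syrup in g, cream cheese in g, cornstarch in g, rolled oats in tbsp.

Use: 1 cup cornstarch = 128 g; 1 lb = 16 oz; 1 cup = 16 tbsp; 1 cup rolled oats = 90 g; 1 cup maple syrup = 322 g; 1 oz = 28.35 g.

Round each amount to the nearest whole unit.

raisins: 9 oz; maple syrup: 302 g; cream cheese: 510 g; cornstarch: 420 g; rolled oats: 120 tbsp

Scaling factor: 12/8 = 3/2 = 1.5.
raisins: 175 g × 3/2 ÷ 28.35 g/oz ≈ 9 oz
maple syrup: 10 tbsp × 3/2 ÷ 16 tbsp/cup × 322 g/cup ≈ 302 g
cream cheese: 0.75 lb × 3/2 × 16 oz/lb × 28.35 g/oz ≈ 510 g
cornstarch: (2 cup + 3 tbsp = 2.1875 cup) × 3/2 × 128 g/cup = 420 g
rolled oats: 450 g × 3/2 ÷ 90 g/cup × 16 tbsp/cup = 120 tbsp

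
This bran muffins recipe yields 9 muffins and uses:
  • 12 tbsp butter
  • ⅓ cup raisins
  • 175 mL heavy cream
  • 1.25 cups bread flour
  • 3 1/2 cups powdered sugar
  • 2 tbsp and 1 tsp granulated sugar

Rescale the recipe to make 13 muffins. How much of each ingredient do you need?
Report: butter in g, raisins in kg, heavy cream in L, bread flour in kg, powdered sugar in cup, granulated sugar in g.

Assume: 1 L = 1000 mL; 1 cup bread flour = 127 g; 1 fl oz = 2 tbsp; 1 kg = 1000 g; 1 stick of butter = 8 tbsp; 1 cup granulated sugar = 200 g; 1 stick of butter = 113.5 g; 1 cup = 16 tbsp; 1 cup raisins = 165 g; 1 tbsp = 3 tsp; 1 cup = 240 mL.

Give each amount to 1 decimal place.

Scaling factor: 13/9.
butter: 12 tbsp × 13/9 ÷ 8 tbsp/stick × 113.5 g/stick ≈ 245.9 g
raisins: 1/3 cup × 13/9 × 165 g/cup ÷ 1000 g/kg ≈ 0.1 kg
heavy cream: 175 mL × 13/9 ÷ 1000 mL/L ≈ 0.3 L
bread flour: 1.25 cup × 13/9 × 127 g/cup ÷ 1000 g/kg ≈ 0.2 kg
powdered sugar: 3.5 cup × 13/9 ≈ 5.1 cup
granulated sugar: (2 tbsp + 1 tsp = 7/3 tbsp) × 13/9 ÷ 16 tbsp/cup × 200 g/cup ≈ 42.1 g

butter: 245.9 g; raisins: 0.1 kg; heavy cream: 0.3 L; bread flour: 0.2 kg; powdered sugar: 5.1 cup; granulated sugar: 42.1 g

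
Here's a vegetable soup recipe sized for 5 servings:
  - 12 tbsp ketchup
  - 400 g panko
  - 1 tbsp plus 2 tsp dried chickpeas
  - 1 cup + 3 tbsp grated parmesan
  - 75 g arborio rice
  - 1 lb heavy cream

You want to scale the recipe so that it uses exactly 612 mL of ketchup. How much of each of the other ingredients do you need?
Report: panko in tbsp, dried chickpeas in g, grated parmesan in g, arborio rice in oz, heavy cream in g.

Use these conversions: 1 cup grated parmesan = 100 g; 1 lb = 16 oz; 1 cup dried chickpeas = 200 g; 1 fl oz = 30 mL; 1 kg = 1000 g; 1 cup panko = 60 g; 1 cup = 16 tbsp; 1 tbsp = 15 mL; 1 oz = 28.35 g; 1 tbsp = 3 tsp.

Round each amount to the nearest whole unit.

The original recipe has 180 mL of ketchup, so the scaling factor is 612 ÷ 180 = 17/5 = 3.4.
panko: 400 g × 17/5 ÷ 60 g/cup × 16 tbsp/cup ≈ 363 tbsp
dried chickpeas: (1 tbsp + 2 tsp = 5/3 tbsp) × 17/5 ÷ 16 tbsp/cup × 200 g/cup ≈ 71 g
grated parmesan: (1 cup + 3 tbsp = 1.1875 cup) × 17/5 × 100 g/cup ≈ 404 g
arborio rice: 75 g × 17/5 ÷ 28.35 g/oz ≈ 9 oz
heavy cream: 1 lb × 17/5 × 16 oz/lb × 28.35 g/oz ≈ 1542 g

panko: 363 tbsp; dried chickpeas: 71 g; grated parmesan: 404 g; arborio rice: 9 oz; heavy cream: 1542 g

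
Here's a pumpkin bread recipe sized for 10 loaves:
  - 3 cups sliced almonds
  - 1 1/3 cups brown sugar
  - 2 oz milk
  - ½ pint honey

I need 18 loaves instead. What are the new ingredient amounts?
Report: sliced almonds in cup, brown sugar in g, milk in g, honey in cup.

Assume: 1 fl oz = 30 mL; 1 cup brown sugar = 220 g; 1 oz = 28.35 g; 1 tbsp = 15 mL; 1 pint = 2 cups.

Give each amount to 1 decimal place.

sliced almonds: 5.4 cup; brown sugar: 528.0 g; milk: 102.1 g; honey: 1.8 cup

Scaling factor: 18/10 = 9/5 = 1.8.
sliced almonds: 3 cup × 9/5 = 5.4 cup
brown sugar: 4/3 cup × 9/5 × 220 g/cup = 528.0 g
milk: 2 oz × 9/5 × 28.35 g/oz ≈ 102.1 g
honey: 0.5 pint × 9/5 × 2 cup/pint = 1.8 cup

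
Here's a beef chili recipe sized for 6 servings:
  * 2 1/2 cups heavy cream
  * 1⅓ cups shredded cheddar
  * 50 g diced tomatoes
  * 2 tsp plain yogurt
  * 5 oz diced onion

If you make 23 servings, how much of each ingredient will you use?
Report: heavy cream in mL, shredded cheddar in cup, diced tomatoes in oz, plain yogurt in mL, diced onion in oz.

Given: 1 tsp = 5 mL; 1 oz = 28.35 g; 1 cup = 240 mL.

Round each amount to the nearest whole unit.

heavy cream: 2300 mL; shredded cheddar: 5 cup; diced tomatoes: 7 oz; plain yogurt: 38 mL; diced onion: 19 oz

Scaling factor: 23/6.
heavy cream: 2.5 cup × 23/6 × 240 mL/cup = 2300 mL
shredded cheddar: 4/3 cup × 23/6 ≈ 5 cup
diced tomatoes: 50 g × 23/6 ÷ 28.35 g/oz ≈ 7 oz
plain yogurt: 2 tsp × 23/6 × 5 mL/tsp ≈ 38 mL
diced onion: 5 oz × 23/6 ≈ 19 oz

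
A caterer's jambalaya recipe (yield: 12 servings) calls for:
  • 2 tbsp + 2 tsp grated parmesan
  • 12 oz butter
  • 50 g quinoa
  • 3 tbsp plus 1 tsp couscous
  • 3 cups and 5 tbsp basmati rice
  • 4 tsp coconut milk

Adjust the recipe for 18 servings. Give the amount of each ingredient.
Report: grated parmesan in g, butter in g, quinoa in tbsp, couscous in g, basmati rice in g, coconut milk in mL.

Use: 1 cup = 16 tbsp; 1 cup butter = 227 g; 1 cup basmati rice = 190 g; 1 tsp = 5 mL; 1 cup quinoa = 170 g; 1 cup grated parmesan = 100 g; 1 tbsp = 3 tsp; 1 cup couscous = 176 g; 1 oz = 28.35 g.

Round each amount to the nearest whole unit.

Scaling factor: 18/12 = 3/2 = 1.5.
grated parmesan: (2 tbsp + 2 tsp = 8/3 tbsp) × 3/2 ÷ 16 tbsp/cup × 100 g/cup = 25 g
butter: 12 oz × 3/2 × 28.35 g/oz ≈ 510 g
quinoa: 50 g × 3/2 ÷ 170 g/cup × 16 tbsp/cup ≈ 7 tbsp
couscous: (3 tbsp + 1 tsp = 10/3 tbsp) × 3/2 ÷ 16 tbsp/cup × 176 g/cup = 55 g
basmati rice: (3 cup + 5 tbsp = 3.3125 cup) × 3/2 × 190 g/cup ≈ 944 g
coconut milk: 4 tsp × 3/2 × 5 mL/tsp = 30 mL

grated parmesan: 25 g; butter: 510 g; quinoa: 7 tbsp; couscous: 55 g; basmati rice: 944 g; coconut milk: 30 mL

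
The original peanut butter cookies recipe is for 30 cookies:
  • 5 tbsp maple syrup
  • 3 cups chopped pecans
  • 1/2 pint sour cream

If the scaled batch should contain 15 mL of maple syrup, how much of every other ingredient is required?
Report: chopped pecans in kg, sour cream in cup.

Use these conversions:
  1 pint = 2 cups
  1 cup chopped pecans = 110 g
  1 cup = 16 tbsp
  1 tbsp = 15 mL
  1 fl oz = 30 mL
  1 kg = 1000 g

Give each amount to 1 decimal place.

chopped pecans: 0.1 kg; sour cream: 0.2 cup

The original recipe has 75 mL of maple syrup, so the scaling factor is 15 ÷ 75 = 1/5 = 0.2.
chopped pecans: 3 cup × 1/5 × 110 g/cup ÷ 1000 g/kg ≈ 0.1 kg
sour cream: 0.5 pint × 1/5 × 2 cup/pint = 0.2 cup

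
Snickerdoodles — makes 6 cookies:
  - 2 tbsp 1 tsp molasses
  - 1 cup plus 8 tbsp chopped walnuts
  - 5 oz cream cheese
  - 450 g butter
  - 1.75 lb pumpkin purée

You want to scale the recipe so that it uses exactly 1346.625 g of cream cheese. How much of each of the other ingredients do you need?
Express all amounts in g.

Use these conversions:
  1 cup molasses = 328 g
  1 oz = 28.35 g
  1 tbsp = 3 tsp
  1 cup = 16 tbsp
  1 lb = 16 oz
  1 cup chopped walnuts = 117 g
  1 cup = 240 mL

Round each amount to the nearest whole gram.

molasses: 454 g; chopped walnuts: 1667 g; butter: 4275 g; pumpkin purée: 7541 g

The original recipe has 141.75 g of cream cheese, so the scaling factor is 1346.625 ÷ 141.75 = 19/2 = 9.5.
molasses: (2 tbsp + 1 tsp = 7/3 tbsp) × 19/2 ÷ 16 tbsp/cup × 328 g/cup ≈ 454 g
chopped walnuts: (1 cup + 8 tbsp = 1.5 cup) × 19/2 × 117 g/cup ≈ 1667 g
butter: 450 g × 19/2 = 4275 g
pumpkin purée: 1.75 lb × 19/2 × 16 oz/lb × 28.35 g/oz ≈ 7541 g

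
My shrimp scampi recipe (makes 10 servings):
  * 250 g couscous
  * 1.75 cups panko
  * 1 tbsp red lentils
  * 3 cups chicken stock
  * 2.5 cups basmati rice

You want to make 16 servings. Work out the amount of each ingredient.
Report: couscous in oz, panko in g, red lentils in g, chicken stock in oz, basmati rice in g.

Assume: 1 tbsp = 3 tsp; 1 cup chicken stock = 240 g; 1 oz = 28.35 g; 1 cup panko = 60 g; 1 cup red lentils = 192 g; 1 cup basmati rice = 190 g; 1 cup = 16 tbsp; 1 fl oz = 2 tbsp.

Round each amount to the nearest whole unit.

Scaling factor: 16/10 = 8/5 = 1.6.
couscous: 250 g × 8/5 ÷ 28.35 g/oz ≈ 14 oz
panko: 1.75 cup × 8/5 × 60 g/cup = 168 g
red lentils: 1 tbsp × 8/5 ÷ 16 tbsp/cup × 192 g/cup ≈ 19 g
chicken stock: 3 cup × 8/5 × 240 g/cup ÷ 28.35 g/oz ≈ 41 oz
basmati rice: 2.5 cup × 8/5 × 190 g/cup = 760 g

couscous: 14 oz; panko: 168 g; red lentils: 19 g; chicken stock: 41 oz; basmati rice: 760 g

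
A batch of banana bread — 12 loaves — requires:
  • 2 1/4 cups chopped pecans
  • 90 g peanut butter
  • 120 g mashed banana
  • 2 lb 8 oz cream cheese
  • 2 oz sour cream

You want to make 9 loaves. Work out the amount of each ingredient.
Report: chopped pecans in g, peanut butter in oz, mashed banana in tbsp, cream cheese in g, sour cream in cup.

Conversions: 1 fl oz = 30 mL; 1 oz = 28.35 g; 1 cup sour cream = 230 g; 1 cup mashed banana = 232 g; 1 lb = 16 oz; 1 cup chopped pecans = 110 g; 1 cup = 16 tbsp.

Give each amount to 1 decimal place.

Scaling factor: 9/12 = 3/4 = 0.75.
chopped pecans: 2.25 cup × 3/4 × 110 g/cup ≈ 185.6 g
peanut butter: 90 g × 3/4 ÷ 28.35 g/oz ≈ 2.4 oz
mashed banana: 120 g × 3/4 ÷ 232 g/cup × 16 tbsp/cup ≈ 6.2 tbsp
cream cheese: (2 lb + 8 oz = 2.5 lb) × 3/4 × 16 oz/lb × 28.35 g/oz = 850.5 g
sour cream: 2 oz × 3/4 × 28.35 g/oz ÷ 230 g/cup ≈ 0.2 cup

chopped pecans: 185.6 g; peanut butter: 2.4 oz; mashed banana: 6.2 tbsp; cream cheese: 850.5 g; sour cream: 0.2 cup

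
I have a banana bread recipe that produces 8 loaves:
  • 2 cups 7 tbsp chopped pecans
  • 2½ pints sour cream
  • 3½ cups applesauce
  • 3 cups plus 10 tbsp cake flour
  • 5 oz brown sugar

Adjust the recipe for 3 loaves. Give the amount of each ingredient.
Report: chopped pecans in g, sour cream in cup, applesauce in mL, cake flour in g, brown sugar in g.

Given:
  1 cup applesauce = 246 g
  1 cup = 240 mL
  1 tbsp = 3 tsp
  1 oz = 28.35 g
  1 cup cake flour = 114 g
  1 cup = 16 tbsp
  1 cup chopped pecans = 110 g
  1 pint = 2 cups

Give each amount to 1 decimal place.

Scaling factor: 3/8 = 0.375.
chopped pecans: (2 cup + 7 tbsp = 2.4375 cup) × 3/8 × 110 g/cup ≈ 100.5 g
sour cream: 2.5 pint × 3/8 × 2 cup/pint ≈ 1.9 cup
applesauce: 3.5 cup × 3/8 × 240 mL/cup = 315.0 mL
cake flour: (3 cup + 10 tbsp = 3.625 cup) × 3/8 × 114 g/cup ≈ 155.0 g
brown sugar: 5 oz × 3/8 × 28.35 g/oz ≈ 53.2 g

chopped pecans: 100.5 g; sour cream: 1.9 cup; applesauce: 315.0 mL; cake flour: 155.0 g; brown sugar: 53.2 g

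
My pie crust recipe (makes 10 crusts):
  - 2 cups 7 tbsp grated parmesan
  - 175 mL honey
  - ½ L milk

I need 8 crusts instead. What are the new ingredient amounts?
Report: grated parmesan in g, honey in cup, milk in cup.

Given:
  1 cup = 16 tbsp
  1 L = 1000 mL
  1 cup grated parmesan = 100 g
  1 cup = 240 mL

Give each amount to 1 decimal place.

Scaling factor: 8/10 = 4/5 = 0.8.
grated parmesan: (2 cup + 7 tbsp = 2.4375 cup) × 4/5 × 100 g/cup = 195.0 g
honey: 175 mL × 4/5 ÷ 240 mL/cup ≈ 0.6 cup
milk: 0.5 L × 4/5 × 1000 mL/L ÷ 240 mL/cup ≈ 1.7 cup

grated parmesan: 195.0 g; honey: 0.6 cup; milk: 1.7 cup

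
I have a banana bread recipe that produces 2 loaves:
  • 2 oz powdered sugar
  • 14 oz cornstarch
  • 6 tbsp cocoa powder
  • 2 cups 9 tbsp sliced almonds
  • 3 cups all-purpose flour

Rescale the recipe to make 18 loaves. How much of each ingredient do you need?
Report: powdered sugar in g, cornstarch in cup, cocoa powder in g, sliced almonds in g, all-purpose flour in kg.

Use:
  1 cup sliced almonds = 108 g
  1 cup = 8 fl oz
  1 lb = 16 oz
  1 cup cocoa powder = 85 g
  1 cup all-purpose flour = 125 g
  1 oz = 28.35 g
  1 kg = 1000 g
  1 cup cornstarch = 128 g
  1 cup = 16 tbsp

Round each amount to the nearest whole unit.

Scaling factor: 18/2 = 9.
powdered sugar: 2 oz × 9 × 28.35 g/oz ≈ 510 g
cornstarch: 14 oz × 9 × 28.35 g/oz ÷ 128 g/cup ≈ 28 cup
cocoa powder: 6 tbsp × 9 ÷ 16 tbsp/cup × 85 g/cup ≈ 287 g
sliced almonds: (2 cup + 9 tbsp = 2.5625 cup) × 9 × 108 g/cup ≈ 2491 g
all-purpose flour: 3 cup × 9 × 125 g/cup ÷ 1000 g/kg ≈ 3 kg

powdered sugar: 510 g; cornstarch: 28 cup; cocoa powder: 287 g; sliced almonds: 2491 g; all-purpose flour: 3 kg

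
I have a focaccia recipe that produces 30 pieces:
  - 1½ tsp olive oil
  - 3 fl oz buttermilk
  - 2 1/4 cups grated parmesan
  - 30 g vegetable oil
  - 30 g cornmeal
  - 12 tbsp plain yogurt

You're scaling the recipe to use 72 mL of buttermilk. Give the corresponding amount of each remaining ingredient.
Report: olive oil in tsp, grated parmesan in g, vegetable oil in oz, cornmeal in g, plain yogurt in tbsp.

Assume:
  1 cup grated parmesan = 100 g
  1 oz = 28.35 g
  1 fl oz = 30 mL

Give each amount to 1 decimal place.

olive oil: 1.2 tsp; grated parmesan: 180.0 g; vegetable oil: 0.8 oz; cornmeal: 24.0 g; plain yogurt: 9.6 tbsp

The original recipe has 90 mL of buttermilk, so the scaling factor is 72 ÷ 90 = 4/5 = 0.8.
olive oil: 1.5 tsp × 4/5 = 1.2 tsp
grated parmesan: 2.25 cup × 4/5 × 100 g/cup = 180.0 g
vegetable oil: 30 g × 4/5 ÷ 28.35 g/oz ≈ 0.8 oz
cornmeal: 30 g × 4/5 = 24.0 g
plain yogurt: 12 tbsp × 4/5 = 9.6 tbsp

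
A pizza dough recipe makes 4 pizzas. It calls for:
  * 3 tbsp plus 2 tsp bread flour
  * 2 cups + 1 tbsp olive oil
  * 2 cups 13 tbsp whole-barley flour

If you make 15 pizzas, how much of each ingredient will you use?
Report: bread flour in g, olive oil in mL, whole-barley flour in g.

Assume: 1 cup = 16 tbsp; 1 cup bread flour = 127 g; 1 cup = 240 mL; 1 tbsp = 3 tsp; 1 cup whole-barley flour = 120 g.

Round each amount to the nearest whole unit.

bread flour: 109 g; olive oil: 1856 mL; whole-barley flour: 1266 g

Scaling factor: 15/4 = 3.75.
bread flour: (3 tbsp + 2 tsp = 11/3 tbsp) × 15/4 ÷ 16 tbsp/cup × 127 g/cup ≈ 109 g
olive oil: (2 cup + 1 tbsp = 2.0625 cup) × 15/4 × 240 mL/cup ≈ 1856 mL
whole-barley flour: (2 cup + 13 tbsp = 2.8125 cup) × 15/4 × 120 g/cup ≈ 1266 g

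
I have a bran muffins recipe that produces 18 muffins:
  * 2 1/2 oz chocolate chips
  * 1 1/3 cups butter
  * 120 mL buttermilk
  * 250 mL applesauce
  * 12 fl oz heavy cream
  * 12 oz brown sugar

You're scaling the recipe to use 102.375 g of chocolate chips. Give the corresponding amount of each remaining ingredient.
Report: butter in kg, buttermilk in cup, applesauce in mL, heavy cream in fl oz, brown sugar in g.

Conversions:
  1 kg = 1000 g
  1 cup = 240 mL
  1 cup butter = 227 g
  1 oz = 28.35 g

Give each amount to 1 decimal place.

butter: 0.4 kg; buttermilk: 0.7 cup; applesauce: 361.1 mL; heavy cream: 17.3 fl oz; brown sugar: 491.4 g

The original recipe has 70.875 g of chocolate chips, so the scaling factor is 102.375 ÷ 70.875 = 13/9.
butter: 4/3 cup × 13/9 × 227 g/cup ÷ 1000 g/kg ≈ 0.4 kg
buttermilk: 120 mL × 13/9 ÷ 240 mL/cup ≈ 0.7 cup
applesauce: 250 mL × 13/9 ≈ 361.1 mL
heavy cream: 12 fl oz × 13/9 ≈ 17.3 fl oz
brown sugar: 12 oz × 13/9 × 28.35 g/oz = 491.4 g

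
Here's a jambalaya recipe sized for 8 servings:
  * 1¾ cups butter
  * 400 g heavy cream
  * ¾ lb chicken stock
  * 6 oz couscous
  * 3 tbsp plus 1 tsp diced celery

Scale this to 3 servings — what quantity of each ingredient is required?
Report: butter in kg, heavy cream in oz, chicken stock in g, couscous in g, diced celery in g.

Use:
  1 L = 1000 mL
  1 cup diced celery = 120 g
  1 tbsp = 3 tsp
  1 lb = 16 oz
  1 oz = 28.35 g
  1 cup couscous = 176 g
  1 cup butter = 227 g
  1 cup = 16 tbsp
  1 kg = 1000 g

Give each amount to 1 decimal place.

butter: 0.1 kg; heavy cream: 5.3 oz; chicken stock: 127.6 g; couscous: 63.8 g; diced celery: 9.4 g

Scaling factor: 3/8 = 0.375.
butter: 1.75 cup × 3/8 × 227 g/cup ÷ 1000 g/kg ≈ 0.1 kg
heavy cream: 400 g × 3/8 ÷ 28.35 g/oz ≈ 5.3 oz
chicken stock: 0.75 lb × 3/8 × 16 oz/lb × 28.35 g/oz ≈ 127.6 g
couscous: 6 oz × 3/8 × 28.35 g/oz ≈ 63.8 g
diced celery: (3 tbsp + 1 tsp = 10/3 tbsp) × 3/8 ÷ 16 tbsp/cup × 120 g/cup ≈ 9.4 g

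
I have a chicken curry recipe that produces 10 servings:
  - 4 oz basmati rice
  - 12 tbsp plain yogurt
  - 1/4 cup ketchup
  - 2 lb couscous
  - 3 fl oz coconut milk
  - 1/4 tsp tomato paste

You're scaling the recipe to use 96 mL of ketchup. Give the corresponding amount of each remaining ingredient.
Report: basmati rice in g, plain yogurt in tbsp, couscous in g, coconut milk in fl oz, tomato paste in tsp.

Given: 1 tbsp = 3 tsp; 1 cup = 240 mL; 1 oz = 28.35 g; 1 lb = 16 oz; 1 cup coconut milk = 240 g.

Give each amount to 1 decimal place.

basmati rice: 181.4 g; plain yogurt: 19.2 tbsp; couscous: 1451.5 g; coconut milk: 4.8 fl oz; tomato paste: 0.4 tsp

The original recipe has 60 mL of ketchup, so the scaling factor is 96 ÷ 60 = 8/5 = 1.6.
basmati rice: 4 oz × 8/5 × 28.35 g/oz ≈ 181.4 g
plain yogurt: 12 tbsp × 8/5 = 19.2 tbsp
couscous: 2 lb × 8/5 × 16 oz/lb × 28.35 g/oz ≈ 1451.5 g
coconut milk: 3 fl oz × 8/5 = 4.8 fl oz
tomato paste: 0.25 tsp × 8/5 = 0.4 tsp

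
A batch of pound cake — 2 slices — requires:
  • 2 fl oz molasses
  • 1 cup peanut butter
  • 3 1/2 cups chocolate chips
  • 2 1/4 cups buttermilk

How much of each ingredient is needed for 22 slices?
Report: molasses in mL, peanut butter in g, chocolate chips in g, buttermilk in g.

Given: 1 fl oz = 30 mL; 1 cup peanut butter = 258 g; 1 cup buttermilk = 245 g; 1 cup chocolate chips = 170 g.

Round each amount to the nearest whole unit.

Scaling factor: 22/2 = 11.
molasses: 2 fl oz × 11 × 30 mL/fl oz = 660 mL
peanut butter: 1 cup × 11 × 258 g/cup = 2838 g
chocolate chips: 3.5 cup × 11 × 170 g/cup = 6545 g
buttermilk: 2.25 cup × 11 × 245 g/cup ≈ 6064 g

molasses: 660 mL; peanut butter: 2838 g; chocolate chips: 6545 g; buttermilk: 6064 g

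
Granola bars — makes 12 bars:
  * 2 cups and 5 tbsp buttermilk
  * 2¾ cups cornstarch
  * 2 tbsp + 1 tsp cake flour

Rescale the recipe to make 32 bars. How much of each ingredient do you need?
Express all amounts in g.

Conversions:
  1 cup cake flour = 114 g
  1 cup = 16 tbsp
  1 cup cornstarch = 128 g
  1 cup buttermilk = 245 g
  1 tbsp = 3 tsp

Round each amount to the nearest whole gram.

Scaling factor: 32/12 = 8/3.
buttermilk: (2 cup + 5 tbsp = 2.3125 cup) × 8/3 × 245 g/cup ≈ 1511 g
cornstarch: 2.75 cup × 8/3 × 128 g/cup ≈ 939 g
cake flour: (2 tbsp + 1 tsp = 7/3 tbsp) × 8/3 ÷ 16 tbsp/cup × 114 g/cup ≈ 44 g

buttermilk: 1511 g; cornstarch: 939 g; cake flour: 44 g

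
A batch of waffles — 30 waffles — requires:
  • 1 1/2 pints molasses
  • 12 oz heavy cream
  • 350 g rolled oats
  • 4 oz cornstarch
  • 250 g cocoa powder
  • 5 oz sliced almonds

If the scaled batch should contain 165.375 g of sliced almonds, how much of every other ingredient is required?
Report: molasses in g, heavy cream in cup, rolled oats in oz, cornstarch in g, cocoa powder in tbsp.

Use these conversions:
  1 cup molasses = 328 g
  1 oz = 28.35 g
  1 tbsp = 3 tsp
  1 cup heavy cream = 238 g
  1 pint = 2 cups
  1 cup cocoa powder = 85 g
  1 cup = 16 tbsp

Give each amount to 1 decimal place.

The original recipe has 141.75 g of sliced almonds, so the scaling factor is 165.375 ÷ 141.75 = 7/6.
molasses: 1.5 pint × 7/6 × 2 cup/pint × 328 g/cup = 1148.0 g
heavy cream: 12 oz × 7/6 × 28.35 g/oz ÷ 238 g/cup ≈ 1.7 cup
rolled oats: 350 g × 7/6 ÷ 28.35 g/oz ≈ 14.4 oz
cornstarch: 4 oz × 7/6 × 28.35 g/oz = 132.3 g
cocoa powder: 250 g × 7/6 ÷ 85 g/cup × 16 tbsp/cup ≈ 54.9 tbsp

molasses: 1148.0 g; heavy cream: 1.7 cup; rolled oats: 14.4 oz; cornstarch: 132.3 g; cocoa powder: 54.9 tbsp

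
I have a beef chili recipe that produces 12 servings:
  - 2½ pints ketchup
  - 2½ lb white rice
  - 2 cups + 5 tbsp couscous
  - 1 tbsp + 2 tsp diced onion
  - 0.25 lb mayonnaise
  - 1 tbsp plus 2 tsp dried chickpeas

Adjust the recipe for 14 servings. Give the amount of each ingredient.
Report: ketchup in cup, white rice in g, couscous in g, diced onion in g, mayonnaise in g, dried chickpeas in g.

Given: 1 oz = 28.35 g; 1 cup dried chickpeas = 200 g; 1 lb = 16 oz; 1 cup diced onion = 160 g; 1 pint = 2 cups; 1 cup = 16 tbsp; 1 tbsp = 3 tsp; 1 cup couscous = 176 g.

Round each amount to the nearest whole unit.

ketchup: 6 cup; white rice: 1323 g; couscous: 475 g; diced onion: 19 g; mayonnaise: 132 g; dried chickpeas: 24 g

Scaling factor: 14/12 = 7/6.
ketchup: 2.5 pint × 7/6 × 2 cup/pint ≈ 6 cup
white rice: 2.5 lb × 7/6 × 16 oz/lb × 28.35 g/oz = 1323 g
couscous: (2 cup + 5 tbsp = 2.3125 cup) × 7/6 × 176 g/cup ≈ 475 g
diced onion: (1 tbsp + 2 tsp = 5/3 tbsp) × 7/6 ÷ 16 tbsp/cup × 160 g/cup ≈ 19 g
mayonnaise: 0.25 lb × 7/6 × 16 oz/lb × 28.35 g/oz ≈ 132 g
dried chickpeas: (1 tbsp + 2 tsp = 5/3 tbsp) × 7/6 ÷ 16 tbsp/cup × 200 g/cup ≈ 24 g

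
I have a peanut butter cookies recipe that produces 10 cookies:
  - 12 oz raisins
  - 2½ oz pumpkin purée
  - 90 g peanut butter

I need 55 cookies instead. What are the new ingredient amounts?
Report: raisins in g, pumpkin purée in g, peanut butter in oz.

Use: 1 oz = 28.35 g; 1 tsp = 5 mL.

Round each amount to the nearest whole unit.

Scaling factor: 55/10 = 11/2 = 5.5.
raisins: 12 oz × 11/2 × 28.35 g/oz ≈ 1871 g
pumpkin purée: 2.5 oz × 11/2 × 28.35 g/oz ≈ 390 g
peanut butter: 90 g × 11/2 ÷ 28.35 g/oz ≈ 17 oz

raisins: 1871 g; pumpkin purée: 390 g; peanut butter: 17 oz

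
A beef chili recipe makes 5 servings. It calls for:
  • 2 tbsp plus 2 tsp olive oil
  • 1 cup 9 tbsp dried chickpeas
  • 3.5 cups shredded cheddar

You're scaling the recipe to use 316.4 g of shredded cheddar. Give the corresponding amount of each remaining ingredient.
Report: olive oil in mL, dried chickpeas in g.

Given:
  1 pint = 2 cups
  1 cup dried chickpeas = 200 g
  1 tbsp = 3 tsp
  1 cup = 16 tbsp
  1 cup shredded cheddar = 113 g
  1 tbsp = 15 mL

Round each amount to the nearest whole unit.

olive oil: 32 mL; dried chickpeas: 250 g

The original recipe has 395.5 g of shredded cheddar, so the scaling factor is 316.4 ÷ 395.5 = 4/5 = 0.8.
olive oil: (2 tbsp + 2 tsp = 8/3 tbsp) × 4/5 × 15 mL/tbsp = 32 mL
dried chickpeas: (1 cup + 9 tbsp = 1.5625 cup) × 4/5 × 200 g/cup = 250 g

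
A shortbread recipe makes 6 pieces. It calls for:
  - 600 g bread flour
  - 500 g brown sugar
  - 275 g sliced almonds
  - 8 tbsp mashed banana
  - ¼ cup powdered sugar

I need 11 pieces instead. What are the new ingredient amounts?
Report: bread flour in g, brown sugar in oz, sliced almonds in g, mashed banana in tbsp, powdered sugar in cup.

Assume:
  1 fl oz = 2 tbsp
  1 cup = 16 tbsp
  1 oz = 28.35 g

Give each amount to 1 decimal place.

bread flour: 1100.0 g; brown sugar: 32.3 oz; sliced almonds: 504.2 g; mashed banana: 14.7 tbsp; powdered sugar: 0.5 cup

Scaling factor: 11/6.
bread flour: 600 g × 11/6 = 1100.0 g
brown sugar: 500 g × 11/6 ÷ 28.35 g/oz ≈ 32.3 oz
sliced almonds: 275 g × 11/6 ≈ 504.2 g
mashed banana: 8 tbsp × 11/6 ≈ 14.7 tbsp
powdered sugar: 0.25 cup × 11/6 ≈ 0.5 cup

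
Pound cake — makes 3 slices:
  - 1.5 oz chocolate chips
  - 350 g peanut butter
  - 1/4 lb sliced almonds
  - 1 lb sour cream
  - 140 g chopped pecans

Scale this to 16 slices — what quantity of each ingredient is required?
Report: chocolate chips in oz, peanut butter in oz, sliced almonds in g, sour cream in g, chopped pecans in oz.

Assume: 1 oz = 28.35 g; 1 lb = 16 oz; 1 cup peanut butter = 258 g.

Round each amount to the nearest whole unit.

chocolate chips: 8 oz; peanut butter: 66 oz; sliced almonds: 605 g; sour cream: 2419 g; chopped pecans: 26 oz

Scaling factor: 16/3.
chocolate chips: 1.5 oz × 16/3 = 8 oz
peanut butter: 350 g × 16/3 ÷ 28.35 g/oz ≈ 66 oz
sliced almonds: 0.25 lb × 16/3 × 16 oz/lb × 28.35 g/oz ≈ 605 g
sour cream: 1 lb × 16/3 × 16 oz/lb × 28.35 g/oz ≈ 2419 g
chopped pecans: 140 g × 16/3 ÷ 28.35 g/oz ≈ 26 oz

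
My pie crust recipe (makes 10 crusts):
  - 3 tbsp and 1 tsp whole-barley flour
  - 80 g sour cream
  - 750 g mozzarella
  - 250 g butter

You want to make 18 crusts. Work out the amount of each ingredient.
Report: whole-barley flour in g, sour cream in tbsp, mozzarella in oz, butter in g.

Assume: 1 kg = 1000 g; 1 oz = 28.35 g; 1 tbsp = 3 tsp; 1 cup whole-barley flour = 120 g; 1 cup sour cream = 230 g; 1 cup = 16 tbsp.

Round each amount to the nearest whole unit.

Scaling factor: 18/10 = 9/5 = 1.8.
whole-barley flour: (3 tbsp + 1 tsp = 10/3 tbsp) × 9/5 ÷ 16 tbsp/cup × 120 g/cup = 45 g
sour cream: 80 g × 9/5 ÷ 230 g/cup × 16 tbsp/cup ≈ 10 tbsp
mozzarella: 750 g × 9/5 ÷ 28.35 g/oz ≈ 48 oz
butter: 250 g × 9/5 = 450 g

whole-barley flour: 45 g; sour cream: 10 tbsp; mozzarella: 48 oz; butter: 450 g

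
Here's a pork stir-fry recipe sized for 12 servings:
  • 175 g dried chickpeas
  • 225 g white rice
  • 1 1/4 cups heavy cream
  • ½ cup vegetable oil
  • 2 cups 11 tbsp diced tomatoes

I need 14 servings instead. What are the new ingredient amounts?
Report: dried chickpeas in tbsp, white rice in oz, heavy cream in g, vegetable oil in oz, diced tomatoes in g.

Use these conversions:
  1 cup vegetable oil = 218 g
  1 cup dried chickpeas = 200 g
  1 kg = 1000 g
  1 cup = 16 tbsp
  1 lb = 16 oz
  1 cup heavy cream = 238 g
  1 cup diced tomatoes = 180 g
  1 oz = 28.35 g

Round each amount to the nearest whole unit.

Scaling factor: 14/12 = 7/6.
dried chickpeas: 175 g × 7/6 ÷ 200 g/cup × 16 tbsp/cup ≈ 16 tbsp
white rice: 225 g × 7/6 ÷ 28.35 g/oz ≈ 9 oz
heavy cream: 1.25 cup × 7/6 × 238 g/cup ≈ 347 g
vegetable oil: 0.5 cup × 7/6 × 218 g/cup ÷ 28.35 g/oz ≈ 4 oz
diced tomatoes: (2 cup + 11 tbsp = 2.6875 cup) × 7/6 × 180 g/cup ≈ 564 g

dried chickpeas: 16 tbsp; white rice: 9 oz; heavy cream: 347 g; vegetable oil: 4 oz; diced tomatoes: 564 g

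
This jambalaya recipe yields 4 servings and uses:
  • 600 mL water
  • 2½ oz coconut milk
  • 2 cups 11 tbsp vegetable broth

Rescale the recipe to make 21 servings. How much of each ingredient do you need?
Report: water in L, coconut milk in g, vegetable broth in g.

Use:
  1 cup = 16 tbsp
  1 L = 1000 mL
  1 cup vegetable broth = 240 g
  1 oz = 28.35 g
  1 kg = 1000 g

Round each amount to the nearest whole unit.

Scaling factor: 21/4 = 5.25.
water: 600 mL × 21/4 ÷ 1000 mL/L ≈ 3 L
coconut milk: 2.5 oz × 21/4 × 28.35 g/oz ≈ 372 g
vegetable broth: (2 cup + 11 tbsp = 2.6875 cup) × 21/4 × 240 g/cup ≈ 3386 g

water: 3 L; coconut milk: 372 g; vegetable broth: 3386 g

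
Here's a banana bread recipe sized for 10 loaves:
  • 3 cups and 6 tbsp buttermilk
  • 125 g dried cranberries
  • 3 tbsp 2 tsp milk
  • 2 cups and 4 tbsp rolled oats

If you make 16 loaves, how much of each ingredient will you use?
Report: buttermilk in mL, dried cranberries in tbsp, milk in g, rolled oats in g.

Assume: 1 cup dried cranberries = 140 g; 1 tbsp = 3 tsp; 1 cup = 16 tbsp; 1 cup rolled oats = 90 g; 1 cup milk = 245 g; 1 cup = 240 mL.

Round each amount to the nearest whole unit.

Scaling factor: 16/10 = 8/5 = 1.6.
buttermilk: (3 cup + 6 tbsp = 3.375 cup) × 8/5 × 240 mL/cup = 1296 mL
dried cranberries: 125 g × 8/5 ÷ 140 g/cup × 16 tbsp/cup ≈ 23 tbsp
milk: (3 tbsp + 2 tsp = 11/3 tbsp) × 8/5 ÷ 16 tbsp/cup × 245 g/cup ≈ 90 g
rolled oats: (2 cup + 4 tbsp = 2.25 cup) × 8/5 × 90 g/cup = 324 g

buttermilk: 1296 mL; dried cranberries: 23 tbsp; milk: 90 g; rolled oats: 324 g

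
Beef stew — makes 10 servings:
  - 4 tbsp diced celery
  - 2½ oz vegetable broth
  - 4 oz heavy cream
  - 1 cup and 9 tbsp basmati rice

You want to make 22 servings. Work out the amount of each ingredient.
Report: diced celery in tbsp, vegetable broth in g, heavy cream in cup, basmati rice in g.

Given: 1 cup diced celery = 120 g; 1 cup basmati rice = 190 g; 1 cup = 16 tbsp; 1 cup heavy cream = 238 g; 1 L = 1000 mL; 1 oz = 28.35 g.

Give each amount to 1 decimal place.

diced celery: 8.8 tbsp; vegetable broth: 155.9 g; heavy cream: 1.0 cup; basmati rice: 653.1 g

Scaling factor: 22/10 = 11/5 = 2.2.
diced celery: 4 tbsp × 11/5 = 8.8 tbsp
vegetable broth: 2.5 oz × 11/5 × 28.35 g/oz ≈ 155.9 g
heavy cream: 4 oz × 11/5 × 28.35 g/oz ÷ 238 g/cup ≈ 1.0 cup
basmati rice: (1 cup + 9 tbsp = 1.5625 cup) × 11/5 × 190 g/cup ≈ 653.1 g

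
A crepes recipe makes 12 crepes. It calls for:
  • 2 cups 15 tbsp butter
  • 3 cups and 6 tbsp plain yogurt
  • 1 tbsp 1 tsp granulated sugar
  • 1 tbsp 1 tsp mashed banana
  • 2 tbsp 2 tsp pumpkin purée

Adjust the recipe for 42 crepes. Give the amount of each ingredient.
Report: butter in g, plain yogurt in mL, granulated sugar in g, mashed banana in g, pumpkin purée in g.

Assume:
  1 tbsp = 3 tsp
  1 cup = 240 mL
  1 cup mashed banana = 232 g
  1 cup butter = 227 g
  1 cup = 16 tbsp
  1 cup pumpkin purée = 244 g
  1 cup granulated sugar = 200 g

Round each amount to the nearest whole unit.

butter: 2334 g; plain yogurt: 2835 mL; granulated sugar: 58 g; mashed banana: 68 g; pumpkin purée: 142 g

Scaling factor: 42/12 = 7/2 = 3.5.
butter: (2 cup + 15 tbsp = 2.9375 cup) × 7/2 × 227 g/cup ≈ 2334 g
plain yogurt: (3 cup + 6 tbsp = 3.375 cup) × 7/2 × 240 mL/cup = 2835 mL
granulated sugar: (1 tbsp + 1 tsp = 4/3 tbsp) × 7/2 ÷ 16 tbsp/cup × 200 g/cup ≈ 58 g
mashed banana: (1 tbsp + 1 tsp = 4/3 tbsp) × 7/2 ÷ 16 tbsp/cup × 232 g/cup ≈ 68 g
pumpkin purée: (2 tbsp + 2 tsp = 8/3 tbsp) × 7/2 ÷ 16 tbsp/cup × 244 g/cup ≈ 142 g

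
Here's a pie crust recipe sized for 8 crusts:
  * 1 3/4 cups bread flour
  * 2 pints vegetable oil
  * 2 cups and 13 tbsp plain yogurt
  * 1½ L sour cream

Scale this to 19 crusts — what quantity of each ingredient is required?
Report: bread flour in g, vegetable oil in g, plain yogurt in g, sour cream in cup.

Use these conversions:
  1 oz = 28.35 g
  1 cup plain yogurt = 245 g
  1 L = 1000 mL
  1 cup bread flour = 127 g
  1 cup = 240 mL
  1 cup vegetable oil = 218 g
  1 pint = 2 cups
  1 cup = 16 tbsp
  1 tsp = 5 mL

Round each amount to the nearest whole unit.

bread flour: 528 g; vegetable oil: 2071 g; plain yogurt: 1637 g; sour cream: 15 cup

Scaling factor: 19/8 = 2.375.
bread flour: 1.75 cup × 19/8 × 127 g/cup ≈ 528 g
vegetable oil: 2 pint × 19/8 × 2 cup/pint × 218 g/cup = 2071 g
plain yogurt: (2 cup + 13 tbsp = 2.8125 cup) × 19/8 × 245 g/cup ≈ 1637 g
sour cream: 1.5 L × 19/8 × 1000 mL/L ÷ 240 mL/cup ≈ 15 cup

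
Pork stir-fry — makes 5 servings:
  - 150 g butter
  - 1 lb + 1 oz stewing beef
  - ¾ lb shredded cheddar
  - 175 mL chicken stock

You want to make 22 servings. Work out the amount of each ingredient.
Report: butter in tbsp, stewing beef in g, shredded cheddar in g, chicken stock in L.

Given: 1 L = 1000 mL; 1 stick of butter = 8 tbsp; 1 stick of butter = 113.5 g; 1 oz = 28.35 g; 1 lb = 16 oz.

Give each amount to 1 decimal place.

butter: 46.5 tbsp; stewing beef: 2120.6 g; shredded cheddar: 1496.9 g; chicken stock: 0.8 L

Scaling factor: 22/5 = 4.4.
butter: 150 g × 22/5 ÷ 113.5 g/stick × 8 tbsp/stick ≈ 46.5 tbsp
stewing beef: (1 lb + 1 oz = 1.0625 lb) × 22/5 × 16 oz/lb × 28.35 g/oz ≈ 2120.6 g
shredded cheddar: 0.75 lb × 22/5 × 16 oz/lb × 28.35 g/oz ≈ 1496.9 g
chicken stock: 175 mL × 22/5 ÷ 1000 mL/L ≈ 0.8 L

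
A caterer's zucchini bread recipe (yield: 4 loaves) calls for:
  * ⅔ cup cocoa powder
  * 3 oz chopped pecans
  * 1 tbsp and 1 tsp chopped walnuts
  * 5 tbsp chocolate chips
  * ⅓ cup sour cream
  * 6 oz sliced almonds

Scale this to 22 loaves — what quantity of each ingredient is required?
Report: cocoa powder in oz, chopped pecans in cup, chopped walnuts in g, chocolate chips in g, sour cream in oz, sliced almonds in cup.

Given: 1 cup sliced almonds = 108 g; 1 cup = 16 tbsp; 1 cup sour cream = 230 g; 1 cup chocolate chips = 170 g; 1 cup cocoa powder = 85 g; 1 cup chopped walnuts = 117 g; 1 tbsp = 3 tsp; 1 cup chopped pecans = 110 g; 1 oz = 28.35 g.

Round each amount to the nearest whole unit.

Scaling factor: 22/4 = 11/2 = 5.5.
cocoa powder: 2/3 cup × 11/2 × 85 g/cup ÷ 28.35 g/oz ≈ 11 oz
chopped pecans: 3 oz × 11/2 × 28.35 g/oz ÷ 110 g/cup ≈ 4 cup
chopped walnuts: (1 tbsp + 1 tsp = 4/3 tbsp) × 11/2 ÷ 16 tbsp/cup × 117 g/cup ≈ 54 g
chocolate chips: 5 tbsp × 11/2 ÷ 16 tbsp/cup × 170 g/cup ≈ 292 g
sour cream: 1/3 cup × 11/2 × 230 g/cup ÷ 28.35 g/oz ≈ 15 oz
sliced almonds: 6 oz × 11/2 × 28.35 g/oz ÷ 108 g/cup ≈ 9 cup

cocoa powder: 11 oz; chopped pecans: 4 cup; chopped walnuts: 54 g; chocolate chips: 292 g; sour cream: 15 oz; sliced almonds: 9 cup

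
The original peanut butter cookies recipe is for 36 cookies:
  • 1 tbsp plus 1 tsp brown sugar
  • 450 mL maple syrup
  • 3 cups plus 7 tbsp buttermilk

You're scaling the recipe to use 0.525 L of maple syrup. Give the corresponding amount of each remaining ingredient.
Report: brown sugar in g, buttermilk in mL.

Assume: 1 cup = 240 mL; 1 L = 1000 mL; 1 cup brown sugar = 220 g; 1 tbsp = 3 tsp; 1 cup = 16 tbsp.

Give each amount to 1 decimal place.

brown sugar: 21.4 g; buttermilk: 962.5 mL

The original recipe has 0.45 L of maple syrup, so the scaling factor is 0.525 ÷ 0.45 = 7/6.
brown sugar: (1 tbsp + 1 tsp = 4/3 tbsp) × 7/6 ÷ 16 tbsp/cup × 220 g/cup ≈ 21.4 g
buttermilk: (3 cup + 7 tbsp = 3.4375 cup) × 7/6 × 240 mL/cup = 962.5 mL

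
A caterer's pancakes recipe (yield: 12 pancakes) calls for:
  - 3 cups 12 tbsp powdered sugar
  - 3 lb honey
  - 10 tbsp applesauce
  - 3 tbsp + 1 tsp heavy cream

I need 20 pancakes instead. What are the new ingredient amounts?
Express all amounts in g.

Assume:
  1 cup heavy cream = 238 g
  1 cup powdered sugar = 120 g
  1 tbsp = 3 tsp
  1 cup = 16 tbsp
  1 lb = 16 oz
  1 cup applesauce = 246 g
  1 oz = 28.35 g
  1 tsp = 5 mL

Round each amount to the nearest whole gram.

Scaling factor: 20/12 = 5/3.
powdered sugar: (3 cup + 12 tbsp = 3.75 cup) × 5/3 × 120 g/cup = 750 g
honey: 3 lb × 5/3 × 16 oz/lb × 28.35 g/oz = 2268 g
applesauce: 10 tbsp × 5/3 ÷ 16 tbsp/cup × 246 g/cup ≈ 256 g
heavy cream: (3 tbsp + 1 tsp = 10/3 tbsp) × 5/3 ÷ 16 tbsp/cup × 238 g/cup ≈ 83 g

powdered sugar: 750 g; honey: 2268 g; applesauce: 256 g; heavy cream: 83 g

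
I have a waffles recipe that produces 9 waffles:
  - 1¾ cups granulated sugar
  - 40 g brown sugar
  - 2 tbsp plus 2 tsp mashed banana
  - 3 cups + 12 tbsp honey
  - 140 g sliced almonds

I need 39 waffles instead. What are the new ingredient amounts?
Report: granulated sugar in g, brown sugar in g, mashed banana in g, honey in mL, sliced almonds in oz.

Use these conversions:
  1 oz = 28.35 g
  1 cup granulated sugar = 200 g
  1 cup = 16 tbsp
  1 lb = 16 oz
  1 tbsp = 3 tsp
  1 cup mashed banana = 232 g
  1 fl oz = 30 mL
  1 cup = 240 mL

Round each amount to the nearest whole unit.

granulated sugar: 1517 g; brown sugar: 173 g; mashed banana: 168 g; honey: 3900 mL; sliced almonds: 21 oz

Scaling factor: 39/9 = 13/3.
granulated sugar: 1.75 cup × 13/3 × 200 g/cup ≈ 1517 g
brown sugar: 40 g × 13/3 ≈ 173 g
mashed banana: (2 tbsp + 2 tsp = 8/3 tbsp) × 13/3 ÷ 16 tbsp/cup × 232 g/cup ≈ 168 g
honey: (3 cup + 12 tbsp = 3.75 cup) × 13/3 × 240 mL/cup = 3900 mL
sliced almonds: 140 g × 13/3 ÷ 28.35 g/oz ≈ 21 oz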